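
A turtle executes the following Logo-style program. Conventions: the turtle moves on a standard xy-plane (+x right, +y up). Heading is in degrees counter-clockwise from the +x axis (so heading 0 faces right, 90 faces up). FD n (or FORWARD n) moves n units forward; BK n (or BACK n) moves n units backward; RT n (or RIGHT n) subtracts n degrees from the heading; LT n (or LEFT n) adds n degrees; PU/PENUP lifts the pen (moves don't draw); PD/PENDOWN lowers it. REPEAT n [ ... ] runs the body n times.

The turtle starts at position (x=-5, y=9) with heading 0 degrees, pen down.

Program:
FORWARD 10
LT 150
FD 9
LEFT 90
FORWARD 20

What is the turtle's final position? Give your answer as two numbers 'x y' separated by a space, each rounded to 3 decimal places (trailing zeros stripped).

Executing turtle program step by step:
Start: pos=(-5,9), heading=0, pen down
FD 10: (-5,9) -> (5,9) [heading=0, draw]
LT 150: heading 0 -> 150
FD 9: (5,9) -> (-2.794,13.5) [heading=150, draw]
LT 90: heading 150 -> 240
FD 20: (-2.794,13.5) -> (-12.794,-3.821) [heading=240, draw]
Final: pos=(-12.794,-3.821), heading=240, 3 segment(s) drawn

Answer: -12.794 -3.821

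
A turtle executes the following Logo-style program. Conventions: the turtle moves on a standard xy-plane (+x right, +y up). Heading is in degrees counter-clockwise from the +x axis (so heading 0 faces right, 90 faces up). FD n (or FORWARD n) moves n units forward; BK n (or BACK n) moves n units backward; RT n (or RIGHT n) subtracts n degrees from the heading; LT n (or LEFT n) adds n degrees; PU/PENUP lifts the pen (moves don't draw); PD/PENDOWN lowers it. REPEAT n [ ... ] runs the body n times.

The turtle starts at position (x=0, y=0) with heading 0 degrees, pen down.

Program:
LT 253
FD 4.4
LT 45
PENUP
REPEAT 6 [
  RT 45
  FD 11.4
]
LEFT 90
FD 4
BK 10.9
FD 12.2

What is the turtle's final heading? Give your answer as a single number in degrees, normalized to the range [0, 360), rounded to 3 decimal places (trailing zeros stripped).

Executing turtle program step by step:
Start: pos=(0,0), heading=0, pen down
LT 253: heading 0 -> 253
FD 4.4: (0,0) -> (-1.286,-4.208) [heading=253, draw]
LT 45: heading 253 -> 298
PU: pen up
REPEAT 6 [
  -- iteration 1/6 --
  RT 45: heading 298 -> 253
  FD 11.4: (-1.286,-4.208) -> (-4.619,-15.11) [heading=253, move]
  -- iteration 2/6 --
  RT 45: heading 253 -> 208
  FD 11.4: (-4.619,-15.11) -> (-14.685,-20.462) [heading=208, move]
  -- iteration 3/6 --
  RT 45: heading 208 -> 163
  FD 11.4: (-14.685,-20.462) -> (-25.587,-17.129) [heading=163, move]
  -- iteration 4/6 --
  RT 45: heading 163 -> 118
  FD 11.4: (-25.587,-17.129) -> (-30.939,-7.063) [heading=118, move]
  -- iteration 5/6 --
  RT 45: heading 118 -> 73
  FD 11.4: (-30.939,-7.063) -> (-27.606,3.839) [heading=73, move]
  -- iteration 6/6 --
  RT 45: heading 73 -> 28
  FD 11.4: (-27.606,3.839) -> (-17.54,9.191) [heading=28, move]
]
LT 90: heading 28 -> 118
FD 4: (-17.54,9.191) -> (-19.418,12.723) [heading=118, move]
BK 10.9: (-19.418,12.723) -> (-14.301,3.099) [heading=118, move]
FD 12.2: (-14.301,3.099) -> (-20.028,13.871) [heading=118, move]
Final: pos=(-20.028,13.871), heading=118, 1 segment(s) drawn

Answer: 118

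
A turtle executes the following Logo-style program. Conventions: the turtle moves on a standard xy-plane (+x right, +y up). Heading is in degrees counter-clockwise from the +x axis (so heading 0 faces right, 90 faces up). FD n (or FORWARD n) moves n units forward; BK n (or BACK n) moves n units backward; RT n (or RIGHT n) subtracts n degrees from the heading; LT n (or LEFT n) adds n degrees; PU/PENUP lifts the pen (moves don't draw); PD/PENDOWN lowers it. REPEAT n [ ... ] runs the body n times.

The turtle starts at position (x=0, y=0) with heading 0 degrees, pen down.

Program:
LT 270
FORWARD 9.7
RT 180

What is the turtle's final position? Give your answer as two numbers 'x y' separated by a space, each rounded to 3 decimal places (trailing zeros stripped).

Answer: 0 -9.7

Derivation:
Executing turtle program step by step:
Start: pos=(0,0), heading=0, pen down
LT 270: heading 0 -> 270
FD 9.7: (0,0) -> (0,-9.7) [heading=270, draw]
RT 180: heading 270 -> 90
Final: pos=(0,-9.7), heading=90, 1 segment(s) drawn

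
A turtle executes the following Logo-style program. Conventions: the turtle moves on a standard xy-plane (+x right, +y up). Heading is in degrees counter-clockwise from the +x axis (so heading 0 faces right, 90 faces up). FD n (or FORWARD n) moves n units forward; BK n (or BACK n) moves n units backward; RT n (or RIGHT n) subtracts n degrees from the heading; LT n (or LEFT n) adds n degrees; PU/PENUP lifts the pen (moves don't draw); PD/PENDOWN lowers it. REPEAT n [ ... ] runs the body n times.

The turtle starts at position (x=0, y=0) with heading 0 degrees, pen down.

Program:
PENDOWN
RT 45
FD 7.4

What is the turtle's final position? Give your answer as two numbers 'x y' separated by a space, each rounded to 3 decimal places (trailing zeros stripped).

Executing turtle program step by step:
Start: pos=(0,0), heading=0, pen down
PD: pen down
RT 45: heading 0 -> 315
FD 7.4: (0,0) -> (5.233,-5.233) [heading=315, draw]
Final: pos=(5.233,-5.233), heading=315, 1 segment(s) drawn

Answer: 5.233 -5.233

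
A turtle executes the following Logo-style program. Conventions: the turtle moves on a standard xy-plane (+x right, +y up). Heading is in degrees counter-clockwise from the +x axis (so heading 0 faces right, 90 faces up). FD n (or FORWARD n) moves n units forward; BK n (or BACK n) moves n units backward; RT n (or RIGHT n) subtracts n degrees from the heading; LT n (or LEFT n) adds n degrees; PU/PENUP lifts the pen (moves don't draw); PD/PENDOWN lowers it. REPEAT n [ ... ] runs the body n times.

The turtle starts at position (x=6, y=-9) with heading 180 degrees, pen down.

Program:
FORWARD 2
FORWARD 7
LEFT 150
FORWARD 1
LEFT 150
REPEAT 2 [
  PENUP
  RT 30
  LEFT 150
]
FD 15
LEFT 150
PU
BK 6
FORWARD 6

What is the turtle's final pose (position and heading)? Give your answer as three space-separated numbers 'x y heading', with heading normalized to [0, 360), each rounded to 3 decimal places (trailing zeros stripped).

Answer: 12.866 -9.5 150

Derivation:
Executing turtle program step by step:
Start: pos=(6,-9), heading=180, pen down
FD 2: (6,-9) -> (4,-9) [heading=180, draw]
FD 7: (4,-9) -> (-3,-9) [heading=180, draw]
LT 150: heading 180 -> 330
FD 1: (-3,-9) -> (-2.134,-9.5) [heading=330, draw]
LT 150: heading 330 -> 120
REPEAT 2 [
  -- iteration 1/2 --
  PU: pen up
  RT 30: heading 120 -> 90
  LT 150: heading 90 -> 240
  -- iteration 2/2 --
  PU: pen up
  RT 30: heading 240 -> 210
  LT 150: heading 210 -> 0
]
FD 15: (-2.134,-9.5) -> (12.866,-9.5) [heading=0, move]
LT 150: heading 0 -> 150
PU: pen up
BK 6: (12.866,-9.5) -> (18.062,-12.5) [heading=150, move]
FD 6: (18.062,-12.5) -> (12.866,-9.5) [heading=150, move]
Final: pos=(12.866,-9.5), heading=150, 3 segment(s) drawn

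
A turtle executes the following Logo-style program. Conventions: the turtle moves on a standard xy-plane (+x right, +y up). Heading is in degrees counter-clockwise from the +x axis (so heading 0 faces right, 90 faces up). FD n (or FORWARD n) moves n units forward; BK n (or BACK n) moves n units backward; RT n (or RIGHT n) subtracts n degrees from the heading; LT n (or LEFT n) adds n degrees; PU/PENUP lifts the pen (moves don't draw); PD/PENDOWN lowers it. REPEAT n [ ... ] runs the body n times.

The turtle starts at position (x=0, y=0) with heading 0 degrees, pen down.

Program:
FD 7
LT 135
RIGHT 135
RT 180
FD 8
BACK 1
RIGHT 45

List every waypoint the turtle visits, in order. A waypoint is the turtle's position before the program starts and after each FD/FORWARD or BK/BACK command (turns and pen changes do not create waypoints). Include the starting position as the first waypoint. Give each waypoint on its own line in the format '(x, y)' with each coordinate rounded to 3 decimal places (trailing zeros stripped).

Executing turtle program step by step:
Start: pos=(0,0), heading=0, pen down
FD 7: (0,0) -> (7,0) [heading=0, draw]
LT 135: heading 0 -> 135
RT 135: heading 135 -> 0
RT 180: heading 0 -> 180
FD 8: (7,0) -> (-1,0) [heading=180, draw]
BK 1: (-1,0) -> (0,0) [heading=180, draw]
RT 45: heading 180 -> 135
Final: pos=(0,0), heading=135, 3 segment(s) drawn
Waypoints (4 total):
(0, 0)
(7, 0)
(-1, 0)
(0, 0)

Answer: (0, 0)
(7, 0)
(-1, 0)
(0, 0)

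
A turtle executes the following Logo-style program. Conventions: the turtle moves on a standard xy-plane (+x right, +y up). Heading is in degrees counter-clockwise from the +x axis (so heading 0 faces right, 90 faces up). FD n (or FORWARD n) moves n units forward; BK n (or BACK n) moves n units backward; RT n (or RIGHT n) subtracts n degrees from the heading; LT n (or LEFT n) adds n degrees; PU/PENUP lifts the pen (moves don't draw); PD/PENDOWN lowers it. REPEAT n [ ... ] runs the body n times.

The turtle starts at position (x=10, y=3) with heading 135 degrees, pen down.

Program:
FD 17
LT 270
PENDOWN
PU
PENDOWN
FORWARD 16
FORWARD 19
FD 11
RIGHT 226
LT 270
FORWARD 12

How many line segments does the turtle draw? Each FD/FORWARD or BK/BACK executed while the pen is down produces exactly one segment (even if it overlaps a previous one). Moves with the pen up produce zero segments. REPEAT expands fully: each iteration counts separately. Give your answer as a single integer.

Answer: 5

Derivation:
Executing turtle program step by step:
Start: pos=(10,3), heading=135, pen down
FD 17: (10,3) -> (-2.021,15.021) [heading=135, draw]
LT 270: heading 135 -> 45
PD: pen down
PU: pen up
PD: pen down
FD 16: (-2.021,15.021) -> (9.293,26.335) [heading=45, draw]
FD 19: (9.293,26.335) -> (22.728,39.77) [heading=45, draw]
FD 11: (22.728,39.77) -> (30.506,47.548) [heading=45, draw]
RT 226: heading 45 -> 179
LT 270: heading 179 -> 89
FD 12: (30.506,47.548) -> (30.716,59.546) [heading=89, draw]
Final: pos=(30.716,59.546), heading=89, 5 segment(s) drawn
Segments drawn: 5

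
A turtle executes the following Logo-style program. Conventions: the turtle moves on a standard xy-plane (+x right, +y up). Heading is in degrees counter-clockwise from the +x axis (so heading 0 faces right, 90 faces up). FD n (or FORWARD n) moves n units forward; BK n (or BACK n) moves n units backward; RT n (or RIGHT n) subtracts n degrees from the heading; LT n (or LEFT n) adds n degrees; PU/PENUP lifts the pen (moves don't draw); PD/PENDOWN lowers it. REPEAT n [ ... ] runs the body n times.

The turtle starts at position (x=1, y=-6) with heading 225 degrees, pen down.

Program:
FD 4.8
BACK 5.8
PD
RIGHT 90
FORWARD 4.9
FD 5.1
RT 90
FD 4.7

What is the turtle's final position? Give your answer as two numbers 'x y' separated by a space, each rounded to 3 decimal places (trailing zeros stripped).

Answer: -2.041 5.102

Derivation:
Executing turtle program step by step:
Start: pos=(1,-6), heading=225, pen down
FD 4.8: (1,-6) -> (-2.394,-9.394) [heading=225, draw]
BK 5.8: (-2.394,-9.394) -> (1.707,-5.293) [heading=225, draw]
PD: pen down
RT 90: heading 225 -> 135
FD 4.9: (1.707,-5.293) -> (-1.758,-1.828) [heading=135, draw]
FD 5.1: (-1.758,-1.828) -> (-5.364,1.778) [heading=135, draw]
RT 90: heading 135 -> 45
FD 4.7: (-5.364,1.778) -> (-2.041,5.102) [heading=45, draw]
Final: pos=(-2.041,5.102), heading=45, 5 segment(s) drawn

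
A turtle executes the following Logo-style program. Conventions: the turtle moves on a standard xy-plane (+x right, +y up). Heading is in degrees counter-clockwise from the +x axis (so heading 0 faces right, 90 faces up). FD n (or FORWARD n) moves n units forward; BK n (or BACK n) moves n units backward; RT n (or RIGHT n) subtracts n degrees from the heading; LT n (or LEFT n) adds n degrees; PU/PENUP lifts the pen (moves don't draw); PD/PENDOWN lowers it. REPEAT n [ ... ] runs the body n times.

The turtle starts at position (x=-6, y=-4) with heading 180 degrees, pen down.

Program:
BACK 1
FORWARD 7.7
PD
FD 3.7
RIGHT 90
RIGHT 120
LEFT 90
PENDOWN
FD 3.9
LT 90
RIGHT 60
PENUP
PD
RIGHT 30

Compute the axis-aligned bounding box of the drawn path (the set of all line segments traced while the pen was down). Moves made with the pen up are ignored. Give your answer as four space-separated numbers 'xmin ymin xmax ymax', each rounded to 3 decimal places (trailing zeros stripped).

Executing turtle program step by step:
Start: pos=(-6,-4), heading=180, pen down
BK 1: (-6,-4) -> (-5,-4) [heading=180, draw]
FD 7.7: (-5,-4) -> (-12.7,-4) [heading=180, draw]
PD: pen down
FD 3.7: (-12.7,-4) -> (-16.4,-4) [heading=180, draw]
RT 90: heading 180 -> 90
RT 120: heading 90 -> 330
LT 90: heading 330 -> 60
PD: pen down
FD 3.9: (-16.4,-4) -> (-14.45,-0.623) [heading=60, draw]
LT 90: heading 60 -> 150
RT 60: heading 150 -> 90
PU: pen up
PD: pen down
RT 30: heading 90 -> 60
Final: pos=(-14.45,-0.623), heading=60, 4 segment(s) drawn

Segment endpoints: x in {-16.4, -14.45, -12.7, -6, -5}, y in {-4, -4, -4, -0.623}
xmin=-16.4, ymin=-4, xmax=-5, ymax=-0.623

Answer: -16.4 -4 -5 -0.623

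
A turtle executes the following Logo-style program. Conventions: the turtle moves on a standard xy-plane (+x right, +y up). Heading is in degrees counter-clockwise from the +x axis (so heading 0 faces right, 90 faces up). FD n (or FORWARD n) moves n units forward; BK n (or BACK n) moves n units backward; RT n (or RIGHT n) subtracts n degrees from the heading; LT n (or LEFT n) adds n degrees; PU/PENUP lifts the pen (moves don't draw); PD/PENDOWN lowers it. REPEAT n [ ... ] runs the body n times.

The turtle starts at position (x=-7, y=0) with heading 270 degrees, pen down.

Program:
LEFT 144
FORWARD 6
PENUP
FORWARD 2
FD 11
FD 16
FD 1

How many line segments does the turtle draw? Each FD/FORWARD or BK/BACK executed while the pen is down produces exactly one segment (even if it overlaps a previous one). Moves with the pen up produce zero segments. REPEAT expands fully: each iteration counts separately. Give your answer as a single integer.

Answer: 1

Derivation:
Executing turtle program step by step:
Start: pos=(-7,0), heading=270, pen down
LT 144: heading 270 -> 54
FD 6: (-7,0) -> (-3.473,4.854) [heading=54, draw]
PU: pen up
FD 2: (-3.473,4.854) -> (-2.298,6.472) [heading=54, move]
FD 11: (-2.298,6.472) -> (4.168,15.371) [heading=54, move]
FD 16: (4.168,15.371) -> (13.572,28.316) [heading=54, move]
FD 1: (13.572,28.316) -> (14.16,29.125) [heading=54, move]
Final: pos=(14.16,29.125), heading=54, 1 segment(s) drawn
Segments drawn: 1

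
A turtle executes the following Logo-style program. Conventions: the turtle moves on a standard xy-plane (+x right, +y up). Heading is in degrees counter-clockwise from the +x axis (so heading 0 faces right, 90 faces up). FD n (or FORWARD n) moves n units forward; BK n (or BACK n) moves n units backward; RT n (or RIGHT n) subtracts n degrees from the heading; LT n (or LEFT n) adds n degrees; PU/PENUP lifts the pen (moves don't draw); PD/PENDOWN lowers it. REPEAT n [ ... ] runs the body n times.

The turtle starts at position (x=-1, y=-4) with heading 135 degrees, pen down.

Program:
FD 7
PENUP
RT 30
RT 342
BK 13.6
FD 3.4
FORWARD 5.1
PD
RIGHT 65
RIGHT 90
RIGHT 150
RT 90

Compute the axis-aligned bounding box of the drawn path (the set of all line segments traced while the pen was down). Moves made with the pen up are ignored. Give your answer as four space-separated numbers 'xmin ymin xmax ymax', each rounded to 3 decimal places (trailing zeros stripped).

Answer: -5.95 -4 -1 0.95

Derivation:
Executing turtle program step by step:
Start: pos=(-1,-4), heading=135, pen down
FD 7: (-1,-4) -> (-5.95,0.95) [heading=135, draw]
PU: pen up
RT 30: heading 135 -> 105
RT 342: heading 105 -> 123
BK 13.6: (-5.95,0.95) -> (1.457,-10.456) [heading=123, move]
FD 3.4: (1.457,-10.456) -> (-0.394,-7.605) [heading=123, move]
FD 5.1: (-0.394,-7.605) -> (-3.172,-3.327) [heading=123, move]
PD: pen down
RT 65: heading 123 -> 58
RT 90: heading 58 -> 328
RT 150: heading 328 -> 178
RT 90: heading 178 -> 88
Final: pos=(-3.172,-3.327), heading=88, 1 segment(s) drawn

Segment endpoints: x in {-5.95, -1}, y in {-4, 0.95}
xmin=-5.95, ymin=-4, xmax=-1, ymax=0.95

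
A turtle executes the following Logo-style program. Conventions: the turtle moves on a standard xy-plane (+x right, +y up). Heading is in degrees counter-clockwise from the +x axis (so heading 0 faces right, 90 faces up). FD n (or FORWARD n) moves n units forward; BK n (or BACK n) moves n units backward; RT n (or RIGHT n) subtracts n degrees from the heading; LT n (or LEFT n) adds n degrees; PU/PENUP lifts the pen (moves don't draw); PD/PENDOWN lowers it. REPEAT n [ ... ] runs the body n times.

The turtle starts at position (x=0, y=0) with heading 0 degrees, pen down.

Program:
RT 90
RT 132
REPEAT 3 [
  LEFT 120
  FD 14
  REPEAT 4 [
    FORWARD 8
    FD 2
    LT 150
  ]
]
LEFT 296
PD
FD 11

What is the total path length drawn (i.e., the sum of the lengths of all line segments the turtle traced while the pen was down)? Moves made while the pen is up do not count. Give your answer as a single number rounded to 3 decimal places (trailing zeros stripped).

Answer: 173

Derivation:
Executing turtle program step by step:
Start: pos=(0,0), heading=0, pen down
RT 90: heading 0 -> 270
RT 132: heading 270 -> 138
REPEAT 3 [
  -- iteration 1/3 --
  LT 120: heading 138 -> 258
  FD 14: (0,0) -> (-2.911,-13.694) [heading=258, draw]
  REPEAT 4 [
    -- iteration 1/4 --
    FD 8: (-2.911,-13.694) -> (-4.574,-21.519) [heading=258, draw]
    FD 2: (-4.574,-21.519) -> (-4.99,-23.476) [heading=258, draw]
    LT 150: heading 258 -> 48
    -- iteration 2/4 --
    FD 8: (-4.99,-23.476) -> (0.363,-17.53) [heading=48, draw]
    FD 2: (0.363,-17.53) -> (1.701,-16.044) [heading=48, draw]
    LT 150: heading 48 -> 198
    -- iteration 3/4 --
    FD 8: (1.701,-16.044) -> (-5.907,-18.516) [heading=198, draw]
    FD 2: (-5.907,-18.516) -> (-7.809,-19.134) [heading=198, draw]
    LT 150: heading 198 -> 348
    -- iteration 4/4 --
    FD 8: (-7.809,-19.134) -> (0.016,-20.798) [heading=348, draw]
    FD 2: (0.016,-20.798) -> (1.972,-21.213) [heading=348, draw]
    LT 150: heading 348 -> 138
  ]
  -- iteration 2/3 --
  LT 120: heading 138 -> 258
  FD 14: (1.972,-21.213) -> (-0.938,-34.907) [heading=258, draw]
  REPEAT 4 [
    -- iteration 1/4 --
    FD 8: (-0.938,-34.907) -> (-2.602,-42.733) [heading=258, draw]
    FD 2: (-2.602,-42.733) -> (-3.018,-44.689) [heading=258, draw]
    LT 150: heading 258 -> 48
    -- iteration 2/4 --
    FD 8: (-3.018,-44.689) -> (2.336,-38.744) [heading=48, draw]
    FD 2: (2.336,-38.744) -> (3.674,-37.257) [heading=48, draw]
    LT 150: heading 48 -> 198
    -- iteration 3/4 --
    FD 8: (3.674,-37.257) -> (-3.935,-39.73) [heading=198, draw]
    FD 2: (-3.935,-39.73) -> (-5.837,-40.348) [heading=198, draw]
    LT 150: heading 198 -> 348
    -- iteration 4/4 --
    FD 8: (-5.837,-40.348) -> (1.988,-42.011) [heading=348, draw]
    FD 2: (1.988,-42.011) -> (3.945,-42.427) [heading=348, draw]
    LT 150: heading 348 -> 138
  ]
  -- iteration 3/3 --
  LT 120: heading 138 -> 258
  FD 14: (3.945,-42.427) -> (1.034,-56.121) [heading=258, draw]
  REPEAT 4 [
    -- iteration 1/4 --
    FD 8: (1.034,-56.121) -> (-0.629,-63.946) [heading=258, draw]
    FD 2: (-0.629,-63.946) -> (-1.045,-65.902) [heading=258, draw]
    LT 150: heading 258 -> 48
    -- iteration 2/4 --
    FD 8: (-1.045,-65.902) -> (4.308,-59.957) [heading=48, draw]
    FD 2: (4.308,-59.957) -> (5.646,-58.471) [heading=48, draw]
    LT 150: heading 48 -> 198
    -- iteration 3/4 --
    FD 8: (5.646,-58.471) -> (-1.962,-60.943) [heading=198, draw]
    FD 2: (-1.962,-60.943) -> (-3.864,-61.561) [heading=198, draw]
    LT 150: heading 198 -> 348
    -- iteration 4/4 --
    FD 8: (-3.864,-61.561) -> (3.961,-63.224) [heading=348, draw]
    FD 2: (3.961,-63.224) -> (5.917,-63.64) [heading=348, draw]
    LT 150: heading 348 -> 138
  ]
]
LT 296: heading 138 -> 74
PD: pen down
FD 11: (5.917,-63.64) -> (8.949,-53.066) [heading=74, draw]
Final: pos=(8.949,-53.066), heading=74, 28 segment(s) drawn

Segment lengths:
  seg 1: (0,0) -> (-2.911,-13.694), length = 14
  seg 2: (-2.911,-13.694) -> (-4.574,-21.519), length = 8
  seg 3: (-4.574,-21.519) -> (-4.99,-23.476), length = 2
  seg 4: (-4.99,-23.476) -> (0.363,-17.53), length = 8
  seg 5: (0.363,-17.53) -> (1.701,-16.044), length = 2
  seg 6: (1.701,-16.044) -> (-5.907,-18.516), length = 8
  seg 7: (-5.907,-18.516) -> (-7.809,-19.134), length = 2
  seg 8: (-7.809,-19.134) -> (0.016,-20.798), length = 8
  seg 9: (0.016,-20.798) -> (1.972,-21.213), length = 2
  seg 10: (1.972,-21.213) -> (-0.938,-34.907), length = 14
  seg 11: (-0.938,-34.907) -> (-2.602,-42.733), length = 8
  seg 12: (-2.602,-42.733) -> (-3.018,-44.689), length = 2
  seg 13: (-3.018,-44.689) -> (2.336,-38.744), length = 8
  seg 14: (2.336,-38.744) -> (3.674,-37.257), length = 2
  seg 15: (3.674,-37.257) -> (-3.935,-39.73), length = 8
  seg 16: (-3.935,-39.73) -> (-5.837,-40.348), length = 2
  seg 17: (-5.837,-40.348) -> (1.988,-42.011), length = 8
  seg 18: (1.988,-42.011) -> (3.945,-42.427), length = 2
  seg 19: (3.945,-42.427) -> (1.034,-56.121), length = 14
  seg 20: (1.034,-56.121) -> (-0.629,-63.946), length = 8
  seg 21: (-0.629,-63.946) -> (-1.045,-65.902), length = 2
  seg 22: (-1.045,-65.902) -> (4.308,-59.957), length = 8
  seg 23: (4.308,-59.957) -> (5.646,-58.471), length = 2
  seg 24: (5.646,-58.471) -> (-1.962,-60.943), length = 8
  seg 25: (-1.962,-60.943) -> (-3.864,-61.561), length = 2
  seg 26: (-3.864,-61.561) -> (3.961,-63.224), length = 8
  seg 27: (3.961,-63.224) -> (5.917,-63.64), length = 2
  seg 28: (5.917,-63.64) -> (8.949,-53.066), length = 11
Total = 173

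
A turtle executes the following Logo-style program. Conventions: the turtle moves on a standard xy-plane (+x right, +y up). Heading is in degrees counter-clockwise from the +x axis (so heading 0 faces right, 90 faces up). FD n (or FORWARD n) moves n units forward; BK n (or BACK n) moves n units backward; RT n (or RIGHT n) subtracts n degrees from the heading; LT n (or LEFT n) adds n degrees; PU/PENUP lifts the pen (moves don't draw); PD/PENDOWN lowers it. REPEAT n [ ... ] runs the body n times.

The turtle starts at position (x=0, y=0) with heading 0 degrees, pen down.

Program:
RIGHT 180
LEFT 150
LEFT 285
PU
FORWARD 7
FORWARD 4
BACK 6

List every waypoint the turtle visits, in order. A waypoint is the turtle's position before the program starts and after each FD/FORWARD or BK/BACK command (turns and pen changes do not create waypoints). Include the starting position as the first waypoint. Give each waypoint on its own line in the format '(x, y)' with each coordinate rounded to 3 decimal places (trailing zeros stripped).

Executing turtle program step by step:
Start: pos=(0,0), heading=0, pen down
RT 180: heading 0 -> 180
LT 150: heading 180 -> 330
LT 285: heading 330 -> 255
PU: pen up
FD 7: (0,0) -> (-1.812,-6.761) [heading=255, move]
FD 4: (-1.812,-6.761) -> (-2.847,-10.625) [heading=255, move]
BK 6: (-2.847,-10.625) -> (-1.294,-4.83) [heading=255, move]
Final: pos=(-1.294,-4.83), heading=255, 0 segment(s) drawn
Waypoints (4 total):
(0, 0)
(-1.812, -6.761)
(-2.847, -10.625)
(-1.294, -4.83)

Answer: (0, 0)
(-1.812, -6.761)
(-2.847, -10.625)
(-1.294, -4.83)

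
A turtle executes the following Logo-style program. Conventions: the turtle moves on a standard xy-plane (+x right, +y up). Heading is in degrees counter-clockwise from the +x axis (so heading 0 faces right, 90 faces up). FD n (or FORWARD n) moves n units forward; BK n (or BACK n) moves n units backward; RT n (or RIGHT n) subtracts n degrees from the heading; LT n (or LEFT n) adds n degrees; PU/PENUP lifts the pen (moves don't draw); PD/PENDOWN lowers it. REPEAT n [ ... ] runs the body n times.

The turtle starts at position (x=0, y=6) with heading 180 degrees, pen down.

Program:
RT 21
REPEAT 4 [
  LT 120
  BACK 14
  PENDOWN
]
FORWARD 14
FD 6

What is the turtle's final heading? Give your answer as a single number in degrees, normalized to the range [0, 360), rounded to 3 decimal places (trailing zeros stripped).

Answer: 279

Derivation:
Executing turtle program step by step:
Start: pos=(0,6), heading=180, pen down
RT 21: heading 180 -> 159
REPEAT 4 [
  -- iteration 1/4 --
  LT 120: heading 159 -> 279
  BK 14: (0,6) -> (-2.19,19.828) [heading=279, draw]
  PD: pen down
  -- iteration 2/4 --
  LT 120: heading 279 -> 39
  BK 14: (-2.19,19.828) -> (-13.07,11.017) [heading=39, draw]
  PD: pen down
  -- iteration 3/4 --
  LT 120: heading 39 -> 159
  BK 14: (-13.07,11.017) -> (0,6) [heading=159, draw]
  PD: pen down
  -- iteration 4/4 --
  LT 120: heading 159 -> 279
  BK 14: (0,6) -> (-2.19,19.828) [heading=279, draw]
  PD: pen down
]
FD 14: (-2.19,19.828) -> (0,6) [heading=279, draw]
FD 6: (0,6) -> (0.939,0.074) [heading=279, draw]
Final: pos=(0.939,0.074), heading=279, 6 segment(s) drawn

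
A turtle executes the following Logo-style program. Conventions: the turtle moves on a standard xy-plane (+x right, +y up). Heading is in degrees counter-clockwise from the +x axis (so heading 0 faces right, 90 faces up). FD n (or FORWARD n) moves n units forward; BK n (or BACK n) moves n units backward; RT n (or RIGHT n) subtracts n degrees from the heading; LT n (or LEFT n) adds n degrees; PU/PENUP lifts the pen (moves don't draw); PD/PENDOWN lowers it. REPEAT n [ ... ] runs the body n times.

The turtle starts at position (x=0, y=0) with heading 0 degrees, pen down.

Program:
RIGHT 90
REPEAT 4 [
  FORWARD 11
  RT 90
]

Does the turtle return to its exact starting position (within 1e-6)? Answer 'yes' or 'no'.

Executing turtle program step by step:
Start: pos=(0,0), heading=0, pen down
RT 90: heading 0 -> 270
REPEAT 4 [
  -- iteration 1/4 --
  FD 11: (0,0) -> (0,-11) [heading=270, draw]
  RT 90: heading 270 -> 180
  -- iteration 2/4 --
  FD 11: (0,-11) -> (-11,-11) [heading=180, draw]
  RT 90: heading 180 -> 90
  -- iteration 3/4 --
  FD 11: (-11,-11) -> (-11,0) [heading=90, draw]
  RT 90: heading 90 -> 0
  -- iteration 4/4 --
  FD 11: (-11,0) -> (0,0) [heading=0, draw]
  RT 90: heading 0 -> 270
]
Final: pos=(0,0), heading=270, 4 segment(s) drawn

Start position: (0, 0)
Final position: (0, 0)
Distance = 0; < 1e-6 -> CLOSED

Answer: yes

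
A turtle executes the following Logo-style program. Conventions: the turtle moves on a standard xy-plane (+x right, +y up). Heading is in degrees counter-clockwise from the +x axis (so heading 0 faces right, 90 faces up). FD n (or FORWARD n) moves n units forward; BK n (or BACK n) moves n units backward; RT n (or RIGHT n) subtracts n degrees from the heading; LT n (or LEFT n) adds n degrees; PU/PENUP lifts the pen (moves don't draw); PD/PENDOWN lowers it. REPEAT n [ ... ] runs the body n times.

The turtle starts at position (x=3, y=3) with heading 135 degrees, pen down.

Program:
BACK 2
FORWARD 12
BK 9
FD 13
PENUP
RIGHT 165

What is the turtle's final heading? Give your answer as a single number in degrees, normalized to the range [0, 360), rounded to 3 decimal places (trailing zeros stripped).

Executing turtle program step by step:
Start: pos=(3,3), heading=135, pen down
BK 2: (3,3) -> (4.414,1.586) [heading=135, draw]
FD 12: (4.414,1.586) -> (-4.071,10.071) [heading=135, draw]
BK 9: (-4.071,10.071) -> (2.293,3.707) [heading=135, draw]
FD 13: (2.293,3.707) -> (-6.899,12.899) [heading=135, draw]
PU: pen up
RT 165: heading 135 -> 330
Final: pos=(-6.899,12.899), heading=330, 4 segment(s) drawn

Answer: 330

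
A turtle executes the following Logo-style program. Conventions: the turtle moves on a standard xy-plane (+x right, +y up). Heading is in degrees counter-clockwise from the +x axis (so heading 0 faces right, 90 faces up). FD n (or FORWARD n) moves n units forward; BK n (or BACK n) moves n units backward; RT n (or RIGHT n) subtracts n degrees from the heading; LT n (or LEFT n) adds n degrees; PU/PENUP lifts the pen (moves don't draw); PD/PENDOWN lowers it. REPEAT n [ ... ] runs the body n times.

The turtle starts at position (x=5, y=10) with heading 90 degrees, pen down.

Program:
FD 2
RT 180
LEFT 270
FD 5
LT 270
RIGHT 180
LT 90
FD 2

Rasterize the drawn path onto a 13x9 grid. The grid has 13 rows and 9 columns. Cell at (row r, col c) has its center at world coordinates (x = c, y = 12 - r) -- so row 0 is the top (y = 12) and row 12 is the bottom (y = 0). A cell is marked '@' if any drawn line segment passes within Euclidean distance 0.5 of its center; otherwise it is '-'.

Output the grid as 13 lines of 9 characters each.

Segment 0: (5,10) -> (5,12)
Segment 1: (5,12) -> (0,12)
Segment 2: (0,12) -> (2,12)

Answer: @@@@@@---
-----@---
-----@---
---------
---------
---------
---------
---------
---------
---------
---------
---------
---------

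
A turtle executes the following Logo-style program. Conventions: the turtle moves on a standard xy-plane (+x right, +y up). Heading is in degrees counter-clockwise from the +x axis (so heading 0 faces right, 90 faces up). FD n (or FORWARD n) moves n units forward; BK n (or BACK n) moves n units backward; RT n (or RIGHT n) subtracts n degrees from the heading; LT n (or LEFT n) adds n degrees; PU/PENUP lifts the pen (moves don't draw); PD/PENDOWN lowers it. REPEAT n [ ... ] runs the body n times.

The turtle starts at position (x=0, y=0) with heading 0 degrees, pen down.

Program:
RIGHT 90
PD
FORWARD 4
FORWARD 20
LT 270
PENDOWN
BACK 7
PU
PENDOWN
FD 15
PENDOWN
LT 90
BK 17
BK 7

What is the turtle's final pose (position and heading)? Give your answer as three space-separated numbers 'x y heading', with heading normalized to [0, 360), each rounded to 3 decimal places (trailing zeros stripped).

Executing turtle program step by step:
Start: pos=(0,0), heading=0, pen down
RT 90: heading 0 -> 270
PD: pen down
FD 4: (0,0) -> (0,-4) [heading=270, draw]
FD 20: (0,-4) -> (0,-24) [heading=270, draw]
LT 270: heading 270 -> 180
PD: pen down
BK 7: (0,-24) -> (7,-24) [heading=180, draw]
PU: pen up
PD: pen down
FD 15: (7,-24) -> (-8,-24) [heading=180, draw]
PD: pen down
LT 90: heading 180 -> 270
BK 17: (-8,-24) -> (-8,-7) [heading=270, draw]
BK 7: (-8,-7) -> (-8,0) [heading=270, draw]
Final: pos=(-8,0), heading=270, 6 segment(s) drawn

Answer: -8 0 270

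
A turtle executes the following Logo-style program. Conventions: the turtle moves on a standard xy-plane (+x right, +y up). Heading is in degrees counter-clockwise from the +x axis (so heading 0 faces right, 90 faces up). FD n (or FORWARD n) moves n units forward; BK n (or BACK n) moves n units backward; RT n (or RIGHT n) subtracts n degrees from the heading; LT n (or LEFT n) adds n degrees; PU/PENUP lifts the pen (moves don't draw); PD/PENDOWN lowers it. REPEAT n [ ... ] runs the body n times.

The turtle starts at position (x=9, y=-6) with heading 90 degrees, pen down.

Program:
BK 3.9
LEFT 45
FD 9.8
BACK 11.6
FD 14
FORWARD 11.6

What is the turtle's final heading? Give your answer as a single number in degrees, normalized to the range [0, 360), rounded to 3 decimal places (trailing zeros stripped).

Answer: 135

Derivation:
Executing turtle program step by step:
Start: pos=(9,-6), heading=90, pen down
BK 3.9: (9,-6) -> (9,-9.9) [heading=90, draw]
LT 45: heading 90 -> 135
FD 9.8: (9,-9.9) -> (2.07,-2.97) [heading=135, draw]
BK 11.6: (2.07,-2.97) -> (10.273,-11.173) [heading=135, draw]
FD 14: (10.273,-11.173) -> (0.373,-1.273) [heading=135, draw]
FD 11.6: (0.373,-1.273) -> (-7.829,6.929) [heading=135, draw]
Final: pos=(-7.829,6.929), heading=135, 5 segment(s) drawn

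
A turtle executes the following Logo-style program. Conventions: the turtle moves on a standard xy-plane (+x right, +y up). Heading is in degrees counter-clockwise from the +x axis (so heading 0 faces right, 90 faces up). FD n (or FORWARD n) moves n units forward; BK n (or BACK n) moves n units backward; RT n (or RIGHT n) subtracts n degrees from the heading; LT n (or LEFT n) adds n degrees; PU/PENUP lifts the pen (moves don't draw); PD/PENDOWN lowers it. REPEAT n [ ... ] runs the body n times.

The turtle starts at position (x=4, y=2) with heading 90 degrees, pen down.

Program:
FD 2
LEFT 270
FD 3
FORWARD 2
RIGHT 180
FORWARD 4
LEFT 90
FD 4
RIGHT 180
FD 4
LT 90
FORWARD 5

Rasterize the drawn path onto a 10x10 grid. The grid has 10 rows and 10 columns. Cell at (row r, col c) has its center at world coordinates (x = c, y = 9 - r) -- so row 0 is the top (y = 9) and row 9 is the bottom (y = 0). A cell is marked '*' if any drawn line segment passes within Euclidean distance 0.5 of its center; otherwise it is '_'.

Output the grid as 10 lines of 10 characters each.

Segment 0: (4,2) -> (4,4)
Segment 1: (4,4) -> (7,4)
Segment 2: (7,4) -> (9,4)
Segment 3: (9,4) -> (5,4)
Segment 4: (5,4) -> (5,-0)
Segment 5: (5,-0) -> (5,4)
Segment 6: (5,4) -> (-0,4)

Answer: __________
__________
__________
__________
__________
**********
____**____
____**____
_____*____
_____*____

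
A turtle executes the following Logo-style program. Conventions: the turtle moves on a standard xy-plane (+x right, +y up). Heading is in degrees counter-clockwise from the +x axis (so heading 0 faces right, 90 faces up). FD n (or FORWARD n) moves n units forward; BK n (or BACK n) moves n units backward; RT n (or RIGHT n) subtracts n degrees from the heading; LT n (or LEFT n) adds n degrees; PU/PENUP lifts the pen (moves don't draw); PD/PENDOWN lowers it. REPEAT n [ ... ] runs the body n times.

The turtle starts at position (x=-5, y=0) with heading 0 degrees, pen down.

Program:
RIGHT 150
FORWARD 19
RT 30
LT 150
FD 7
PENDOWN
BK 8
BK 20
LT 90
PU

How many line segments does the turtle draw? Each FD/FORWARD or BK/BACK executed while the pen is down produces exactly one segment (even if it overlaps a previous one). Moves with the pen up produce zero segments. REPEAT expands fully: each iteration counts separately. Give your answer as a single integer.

Executing turtle program step by step:
Start: pos=(-5,0), heading=0, pen down
RT 150: heading 0 -> 210
FD 19: (-5,0) -> (-21.454,-9.5) [heading=210, draw]
RT 30: heading 210 -> 180
LT 150: heading 180 -> 330
FD 7: (-21.454,-9.5) -> (-15.392,-13) [heading=330, draw]
PD: pen down
BK 8: (-15.392,-13) -> (-22.321,-9) [heading=330, draw]
BK 20: (-22.321,-9) -> (-39.641,1) [heading=330, draw]
LT 90: heading 330 -> 60
PU: pen up
Final: pos=(-39.641,1), heading=60, 4 segment(s) drawn
Segments drawn: 4

Answer: 4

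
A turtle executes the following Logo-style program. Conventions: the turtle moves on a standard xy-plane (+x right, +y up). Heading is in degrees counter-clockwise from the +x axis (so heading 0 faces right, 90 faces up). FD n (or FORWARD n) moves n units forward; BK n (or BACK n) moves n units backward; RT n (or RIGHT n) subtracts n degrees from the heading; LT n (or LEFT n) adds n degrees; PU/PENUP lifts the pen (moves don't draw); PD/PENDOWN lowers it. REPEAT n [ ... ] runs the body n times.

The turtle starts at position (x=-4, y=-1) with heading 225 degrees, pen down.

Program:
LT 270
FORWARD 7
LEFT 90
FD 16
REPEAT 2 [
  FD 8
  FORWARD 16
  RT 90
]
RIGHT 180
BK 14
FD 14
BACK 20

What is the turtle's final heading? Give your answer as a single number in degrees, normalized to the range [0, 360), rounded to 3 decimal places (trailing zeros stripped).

Executing turtle program step by step:
Start: pos=(-4,-1), heading=225, pen down
LT 270: heading 225 -> 135
FD 7: (-4,-1) -> (-8.95,3.95) [heading=135, draw]
LT 90: heading 135 -> 225
FD 16: (-8.95,3.95) -> (-20.263,-7.364) [heading=225, draw]
REPEAT 2 [
  -- iteration 1/2 --
  FD 8: (-20.263,-7.364) -> (-25.92,-13.021) [heading=225, draw]
  FD 16: (-25.92,-13.021) -> (-37.234,-24.335) [heading=225, draw]
  RT 90: heading 225 -> 135
  -- iteration 2/2 --
  FD 8: (-37.234,-24.335) -> (-42.891,-18.678) [heading=135, draw]
  FD 16: (-42.891,-18.678) -> (-54.205,-7.364) [heading=135, draw]
  RT 90: heading 135 -> 45
]
RT 180: heading 45 -> 225
BK 14: (-54.205,-7.364) -> (-44.305,2.536) [heading=225, draw]
FD 14: (-44.305,2.536) -> (-54.205,-7.364) [heading=225, draw]
BK 20: (-54.205,-7.364) -> (-40.062,6.778) [heading=225, draw]
Final: pos=(-40.062,6.778), heading=225, 9 segment(s) drawn

Answer: 225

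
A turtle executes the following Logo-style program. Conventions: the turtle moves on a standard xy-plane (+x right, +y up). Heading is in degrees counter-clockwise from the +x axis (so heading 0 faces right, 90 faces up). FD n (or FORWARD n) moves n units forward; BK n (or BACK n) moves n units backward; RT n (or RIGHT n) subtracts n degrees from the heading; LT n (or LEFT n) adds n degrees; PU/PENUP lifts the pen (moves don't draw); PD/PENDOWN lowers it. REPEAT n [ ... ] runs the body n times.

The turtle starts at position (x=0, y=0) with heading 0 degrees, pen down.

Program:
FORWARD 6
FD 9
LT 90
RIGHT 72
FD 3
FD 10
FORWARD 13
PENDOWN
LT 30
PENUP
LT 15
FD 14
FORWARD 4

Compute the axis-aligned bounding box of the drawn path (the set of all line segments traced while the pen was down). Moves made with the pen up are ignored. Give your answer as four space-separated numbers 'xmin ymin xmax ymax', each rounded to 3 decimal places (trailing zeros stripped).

Answer: 0 0 39.727 8.034

Derivation:
Executing turtle program step by step:
Start: pos=(0,0), heading=0, pen down
FD 6: (0,0) -> (6,0) [heading=0, draw]
FD 9: (6,0) -> (15,0) [heading=0, draw]
LT 90: heading 0 -> 90
RT 72: heading 90 -> 18
FD 3: (15,0) -> (17.853,0.927) [heading=18, draw]
FD 10: (17.853,0.927) -> (27.364,4.017) [heading=18, draw]
FD 13: (27.364,4.017) -> (39.727,8.034) [heading=18, draw]
PD: pen down
LT 30: heading 18 -> 48
PU: pen up
LT 15: heading 48 -> 63
FD 14: (39.727,8.034) -> (46.083,20.509) [heading=63, move]
FD 4: (46.083,20.509) -> (47.899,24.073) [heading=63, move]
Final: pos=(47.899,24.073), heading=63, 5 segment(s) drawn

Segment endpoints: x in {0, 6, 15, 17.853, 27.364, 39.727}, y in {0, 0.927, 4.017, 8.034}
xmin=0, ymin=0, xmax=39.727, ymax=8.034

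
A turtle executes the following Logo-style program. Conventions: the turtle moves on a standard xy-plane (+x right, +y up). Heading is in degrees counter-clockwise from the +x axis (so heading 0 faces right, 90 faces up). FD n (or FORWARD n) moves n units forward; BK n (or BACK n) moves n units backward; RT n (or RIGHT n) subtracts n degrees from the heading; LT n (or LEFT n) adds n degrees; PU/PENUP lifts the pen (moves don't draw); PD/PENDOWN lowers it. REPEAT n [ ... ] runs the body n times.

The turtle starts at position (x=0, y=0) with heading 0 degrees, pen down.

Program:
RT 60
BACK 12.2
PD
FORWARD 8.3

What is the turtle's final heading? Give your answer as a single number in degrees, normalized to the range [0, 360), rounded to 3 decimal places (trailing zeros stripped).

Executing turtle program step by step:
Start: pos=(0,0), heading=0, pen down
RT 60: heading 0 -> 300
BK 12.2: (0,0) -> (-6.1,10.566) [heading=300, draw]
PD: pen down
FD 8.3: (-6.1,10.566) -> (-1.95,3.377) [heading=300, draw]
Final: pos=(-1.95,3.377), heading=300, 2 segment(s) drawn

Answer: 300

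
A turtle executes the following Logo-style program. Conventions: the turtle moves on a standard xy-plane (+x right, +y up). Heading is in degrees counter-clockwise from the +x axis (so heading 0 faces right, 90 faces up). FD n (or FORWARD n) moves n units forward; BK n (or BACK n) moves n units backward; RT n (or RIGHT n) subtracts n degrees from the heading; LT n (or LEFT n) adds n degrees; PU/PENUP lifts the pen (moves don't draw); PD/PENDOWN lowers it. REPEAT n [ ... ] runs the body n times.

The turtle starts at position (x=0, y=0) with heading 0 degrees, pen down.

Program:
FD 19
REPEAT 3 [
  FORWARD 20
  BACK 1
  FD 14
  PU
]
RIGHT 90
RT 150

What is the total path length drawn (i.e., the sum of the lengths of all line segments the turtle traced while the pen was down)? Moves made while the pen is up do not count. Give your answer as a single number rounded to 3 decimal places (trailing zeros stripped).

Answer: 54

Derivation:
Executing turtle program step by step:
Start: pos=(0,0), heading=0, pen down
FD 19: (0,0) -> (19,0) [heading=0, draw]
REPEAT 3 [
  -- iteration 1/3 --
  FD 20: (19,0) -> (39,0) [heading=0, draw]
  BK 1: (39,0) -> (38,0) [heading=0, draw]
  FD 14: (38,0) -> (52,0) [heading=0, draw]
  PU: pen up
  -- iteration 2/3 --
  FD 20: (52,0) -> (72,0) [heading=0, move]
  BK 1: (72,0) -> (71,0) [heading=0, move]
  FD 14: (71,0) -> (85,0) [heading=0, move]
  PU: pen up
  -- iteration 3/3 --
  FD 20: (85,0) -> (105,0) [heading=0, move]
  BK 1: (105,0) -> (104,0) [heading=0, move]
  FD 14: (104,0) -> (118,0) [heading=0, move]
  PU: pen up
]
RT 90: heading 0 -> 270
RT 150: heading 270 -> 120
Final: pos=(118,0), heading=120, 4 segment(s) drawn

Segment lengths:
  seg 1: (0,0) -> (19,0), length = 19
  seg 2: (19,0) -> (39,0), length = 20
  seg 3: (39,0) -> (38,0), length = 1
  seg 4: (38,0) -> (52,0), length = 14
Total = 54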